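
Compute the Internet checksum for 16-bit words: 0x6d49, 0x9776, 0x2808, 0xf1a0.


Sum all words (with carry folding):
+ 0x6d49 = 0x6d49
+ 0x9776 = 0x04c0
+ 0x2808 = 0x2cc8
+ 0xf1a0 = 0x1e69
One's complement: ~0x1e69
Checksum = 0xe196


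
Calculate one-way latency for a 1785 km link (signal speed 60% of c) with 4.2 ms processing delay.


Speed = 0.6 * 3e5 km/s = 180000 km/s
Propagation delay = 1785 / 180000 = 0.0099 s = 9.9167 ms
Processing delay = 4.2 ms
Total one-way latency = 14.1167 ms


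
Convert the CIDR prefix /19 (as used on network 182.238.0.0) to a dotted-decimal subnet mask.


/19 means 19 network bits, 13 host bits
Binary: 11111111111111111110000000000000
Mask: 255.255.224.0


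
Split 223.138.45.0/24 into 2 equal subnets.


New prefix = 24 + 1 = 25
Each subnet has 128 addresses
  223.138.45.0/25
  223.138.45.128/25
Subnets: 223.138.45.0/25, 223.138.45.128/25


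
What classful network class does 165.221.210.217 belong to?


First octet: 165
Binary: 10100101
10xxxxxx -> Class B (128-191)
Class B, default mask 255.255.0.0 (/16)


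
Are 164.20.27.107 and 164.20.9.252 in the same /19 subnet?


Mask: 255.255.224.0
164.20.27.107 AND mask = 164.20.0.0
164.20.9.252 AND mask = 164.20.0.0
Yes, same subnet (164.20.0.0)


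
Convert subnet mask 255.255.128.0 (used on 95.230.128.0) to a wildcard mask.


Subnet mask: 255.255.128.0
Wildcard = 255.255.255.255 - subnet mask
255 - 255 = 0
255 - 255 = 0
255 - 128 = 127
255 - 0 = 255
Wildcard: 0.0.127.255


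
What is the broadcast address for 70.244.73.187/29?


Network: 70.244.73.184/29
Host bits = 3
Set all host bits to 1:
Broadcast: 70.244.73.191


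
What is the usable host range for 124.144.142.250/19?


Network: 124.144.128.0
Broadcast: 124.144.159.255
First usable = network + 1
Last usable = broadcast - 1
Range: 124.144.128.1 to 124.144.159.254


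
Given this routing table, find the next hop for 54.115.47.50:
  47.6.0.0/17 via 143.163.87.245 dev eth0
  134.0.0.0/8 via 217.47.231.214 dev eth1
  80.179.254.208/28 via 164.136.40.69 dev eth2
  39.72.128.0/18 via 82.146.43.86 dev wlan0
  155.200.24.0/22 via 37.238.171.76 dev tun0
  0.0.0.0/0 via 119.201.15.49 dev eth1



Longest prefix match for 54.115.47.50:
  /17 47.6.0.0: no
  /8 134.0.0.0: no
  /28 80.179.254.208: no
  /18 39.72.128.0: no
  /22 155.200.24.0: no
  /0 0.0.0.0: MATCH
Selected: next-hop 119.201.15.49 via eth1 (matched /0)


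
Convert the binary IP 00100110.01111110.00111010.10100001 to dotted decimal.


00100110 = 38
01111110 = 126
00111010 = 58
10100001 = 161
IP: 38.126.58.161


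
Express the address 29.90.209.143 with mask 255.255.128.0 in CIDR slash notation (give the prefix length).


Binary: 11111111.11111111.10000000.00000000
Count leading 1s
Prefix: /17


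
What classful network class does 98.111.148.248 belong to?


First octet: 98
Binary: 01100010
0xxxxxxx -> Class A (1-126)
Class A, default mask 255.0.0.0 (/8)


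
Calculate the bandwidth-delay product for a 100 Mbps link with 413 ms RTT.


BDP = bandwidth * RTT
= 100 Mbps * 413 ms
= 100 * 1e6 * 413 / 1000 bits
= 41300000 bits
= 5162500 bytes
= 5041.5039 KB
BDP = 41300000 bits (5162500 bytes)


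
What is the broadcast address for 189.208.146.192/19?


Network: 189.208.128.0/19
Host bits = 13
Set all host bits to 1:
Broadcast: 189.208.159.255


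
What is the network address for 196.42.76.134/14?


IP:   11000100.00101010.01001100.10000110
Mask: 11111111.11111100.00000000.00000000
AND operation:
Net:  11000100.00101000.00000000.00000000
Network: 196.40.0.0/14


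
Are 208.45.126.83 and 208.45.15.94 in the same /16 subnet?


Mask: 255.255.0.0
208.45.126.83 AND mask = 208.45.0.0
208.45.15.94 AND mask = 208.45.0.0
Yes, same subnet (208.45.0.0)


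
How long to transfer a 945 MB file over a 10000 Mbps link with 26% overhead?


Effective throughput = 10000 * (1 - 26/100) = 7400 Mbps
File size in Mb = 945 * 8 = 7560 Mb
Time = 7560 / 7400
Time = 1.0216 seconds


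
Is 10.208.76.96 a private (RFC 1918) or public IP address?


RFC 1918 private ranges:
  10.0.0.0/8 (10.0.0.0 - 10.255.255.255)
  172.16.0.0/12 (172.16.0.0 - 172.31.255.255)
  192.168.0.0/16 (192.168.0.0 - 192.168.255.255)
Private (in 10.0.0.0/8)


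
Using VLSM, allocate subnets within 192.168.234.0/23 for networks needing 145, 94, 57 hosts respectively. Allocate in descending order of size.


145 hosts -> /24 (254 usable): 192.168.234.0/24
94 hosts -> /25 (126 usable): 192.168.235.0/25
57 hosts -> /26 (62 usable): 192.168.235.128/26
Allocation: 192.168.234.0/24 (145 hosts, 254 usable); 192.168.235.0/25 (94 hosts, 126 usable); 192.168.235.128/26 (57 hosts, 62 usable)


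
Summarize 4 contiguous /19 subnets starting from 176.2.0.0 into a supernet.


Original prefix: /19
Number of subnets: 4 = 2^2
New prefix = 19 - 2 = 17
Supernet: 176.2.0.0/17


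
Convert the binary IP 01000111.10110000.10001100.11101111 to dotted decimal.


01000111 = 71
10110000 = 176
10001100 = 140
11101111 = 239
IP: 71.176.140.239


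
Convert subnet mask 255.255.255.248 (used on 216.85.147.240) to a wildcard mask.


Subnet mask: 255.255.255.248
Wildcard = 255.255.255.255 - subnet mask
255 - 255 = 0
255 - 255 = 0
255 - 255 = 0
255 - 248 = 7
Wildcard: 0.0.0.7


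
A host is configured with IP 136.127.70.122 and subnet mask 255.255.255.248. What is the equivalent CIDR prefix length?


Binary: 11111111.11111111.11111111.11111000
Count leading 1s
Prefix: /29


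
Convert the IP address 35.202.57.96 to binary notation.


35 = 00100011
202 = 11001010
57 = 00111001
96 = 01100000
Binary: 00100011.11001010.00111001.01100000


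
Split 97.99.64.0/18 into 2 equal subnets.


New prefix = 18 + 1 = 19
Each subnet has 8192 addresses
  97.99.64.0/19
  97.99.96.0/19
Subnets: 97.99.64.0/19, 97.99.96.0/19


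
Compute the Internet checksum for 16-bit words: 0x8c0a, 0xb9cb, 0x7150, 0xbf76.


Sum all words (with carry folding):
+ 0x8c0a = 0x8c0a
+ 0xb9cb = 0x45d6
+ 0x7150 = 0xb726
+ 0xbf76 = 0x769d
One's complement: ~0x769d
Checksum = 0x8962


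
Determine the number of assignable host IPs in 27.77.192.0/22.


Host bits = 32 - 22 = 10
Total addresses = 2^10 = 1024
Usable = total - 2 (network and broadcast)
Usable hosts: 1022


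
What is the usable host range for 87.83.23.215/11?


Network: 87.64.0.0
Broadcast: 87.95.255.255
First usable = network + 1
Last usable = broadcast - 1
Range: 87.64.0.1 to 87.95.255.254


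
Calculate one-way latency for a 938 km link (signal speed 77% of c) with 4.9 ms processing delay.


Speed = 0.77 * 3e5 km/s = 231000 km/s
Propagation delay = 938 / 231000 = 0.0041 s = 4.0606 ms
Processing delay = 4.9 ms
Total one-way latency = 8.9606 ms


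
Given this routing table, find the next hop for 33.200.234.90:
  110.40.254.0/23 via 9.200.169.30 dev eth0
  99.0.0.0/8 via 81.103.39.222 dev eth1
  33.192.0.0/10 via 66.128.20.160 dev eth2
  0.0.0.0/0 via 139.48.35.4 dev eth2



Longest prefix match for 33.200.234.90:
  /23 110.40.254.0: no
  /8 99.0.0.0: no
  /10 33.192.0.0: MATCH
  /0 0.0.0.0: MATCH
Selected: next-hop 66.128.20.160 via eth2 (matched /10)


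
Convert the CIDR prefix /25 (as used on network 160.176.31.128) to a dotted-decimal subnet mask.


/25 means 25 network bits, 7 host bits
Binary: 11111111111111111111111110000000
Mask: 255.255.255.128


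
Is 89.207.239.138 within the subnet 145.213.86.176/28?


Subnet network: 145.213.86.176
Test IP AND mask: 89.207.239.128
No, 89.207.239.138 is not in 145.213.86.176/28


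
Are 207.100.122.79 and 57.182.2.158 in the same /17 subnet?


Mask: 255.255.128.0
207.100.122.79 AND mask = 207.100.0.0
57.182.2.158 AND mask = 57.182.0.0
No, different subnets (207.100.0.0 vs 57.182.0.0)


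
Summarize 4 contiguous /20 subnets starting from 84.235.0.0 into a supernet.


Original prefix: /20
Number of subnets: 4 = 2^2
New prefix = 20 - 2 = 18
Supernet: 84.235.0.0/18


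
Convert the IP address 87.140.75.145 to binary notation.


87 = 01010111
140 = 10001100
75 = 01001011
145 = 10010001
Binary: 01010111.10001100.01001011.10010001


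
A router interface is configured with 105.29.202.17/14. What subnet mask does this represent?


/14 means 14 network bits, 18 host bits
Binary: 11111111111111000000000000000000
Mask: 255.252.0.0


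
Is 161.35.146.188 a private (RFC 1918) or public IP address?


RFC 1918 private ranges:
  10.0.0.0/8 (10.0.0.0 - 10.255.255.255)
  172.16.0.0/12 (172.16.0.0 - 172.31.255.255)
  192.168.0.0/16 (192.168.0.0 - 192.168.255.255)
Public (not in any RFC 1918 range)


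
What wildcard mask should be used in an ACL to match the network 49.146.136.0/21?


Subnet mask: 255.255.248.0
Wildcard = 255.255.255.255 - subnet mask
255 - 255 = 0
255 - 255 = 0
255 - 248 = 7
255 - 0 = 255
Wildcard: 0.0.7.255


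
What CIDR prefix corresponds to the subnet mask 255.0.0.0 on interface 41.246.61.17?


Binary: 11111111.00000000.00000000.00000000
Count leading 1s
Prefix: /8


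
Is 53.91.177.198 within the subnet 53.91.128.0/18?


Subnet network: 53.91.128.0
Test IP AND mask: 53.91.128.0
Yes, 53.91.177.198 is in 53.91.128.0/18


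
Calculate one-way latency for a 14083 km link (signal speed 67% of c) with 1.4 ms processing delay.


Speed = 0.67 * 3e5 km/s = 201000 km/s
Propagation delay = 14083 / 201000 = 0.0701 s = 70.0647 ms
Processing delay = 1.4 ms
Total one-way latency = 71.4647 ms


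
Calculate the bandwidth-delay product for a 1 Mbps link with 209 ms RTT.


BDP = bandwidth * RTT
= 1 Mbps * 209 ms
= 1 * 1e6 * 209 / 1000 bits
= 209000 bits
= 26125 bytes
= 25.5127 KB
BDP = 209000 bits (26125 bytes)


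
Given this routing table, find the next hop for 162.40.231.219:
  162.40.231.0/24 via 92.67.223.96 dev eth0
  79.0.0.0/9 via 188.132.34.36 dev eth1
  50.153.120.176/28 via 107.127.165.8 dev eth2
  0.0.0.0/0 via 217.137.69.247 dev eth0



Longest prefix match for 162.40.231.219:
  /24 162.40.231.0: MATCH
  /9 79.0.0.0: no
  /28 50.153.120.176: no
  /0 0.0.0.0: MATCH
Selected: next-hop 92.67.223.96 via eth0 (matched /24)


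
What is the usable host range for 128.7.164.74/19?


Network: 128.7.160.0
Broadcast: 128.7.191.255
First usable = network + 1
Last usable = broadcast - 1
Range: 128.7.160.1 to 128.7.191.254


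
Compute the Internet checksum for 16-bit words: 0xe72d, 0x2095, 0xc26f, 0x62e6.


Sum all words (with carry folding):
+ 0xe72d = 0xe72d
+ 0x2095 = 0x07c3
+ 0xc26f = 0xca32
+ 0x62e6 = 0x2d19
One's complement: ~0x2d19
Checksum = 0xd2e6


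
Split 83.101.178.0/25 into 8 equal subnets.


New prefix = 25 + 3 = 28
Each subnet has 16 addresses
  83.101.178.0/28
  83.101.178.16/28
  83.101.178.32/28
  83.101.178.48/28
  83.101.178.64/28
  83.101.178.80/28
  83.101.178.96/28
  83.101.178.112/28
Subnets: 83.101.178.0/28, 83.101.178.16/28, 83.101.178.32/28, 83.101.178.48/28, 83.101.178.64/28, 83.101.178.80/28, 83.101.178.96/28, 83.101.178.112/28


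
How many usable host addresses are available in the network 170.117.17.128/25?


Host bits = 32 - 25 = 7
Total addresses = 2^7 = 128
Usable = total - 2 (network and broadcast)
Usable hosts: 126


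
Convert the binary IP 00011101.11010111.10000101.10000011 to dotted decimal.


00011101 = 29
11010111 = 215
10000101 = 133
10000011 = 131
IP: 29.215.133.131


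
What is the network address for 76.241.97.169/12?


IP:   01001100.11110001.01100001.10101001
Mask: 11111111.11110000.00000000.00000000
AND operation:
Net:  01001100.11110000.00000000.00000000
Network: 76.240.0.0/12


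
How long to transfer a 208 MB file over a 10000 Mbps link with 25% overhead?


Effective throughput = 10000 * (1 - 25/100) = 7500 Mbps
File size in Mb = 208 * 8 = 1664 Mb
Time = 1664 / 7500
Time = 0.2219 seconds


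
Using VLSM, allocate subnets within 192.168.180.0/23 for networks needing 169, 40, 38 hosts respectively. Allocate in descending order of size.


169 hosts -> /24 (254 usable): 192.168.180.0/24
40 hosts -> /26 (62 usable): 192.168.181.0/26
38 hosts -> /26 (62 usable): 192.168.181.64/26
Allocation: 192.168.180.0/24 (169 hosts, 254 usable); 192.168.181.0/26 (40 hosts, 62 usable); 192.168.181.64/26 (38 hosts, 62 usable)


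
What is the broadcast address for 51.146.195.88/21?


Network: 51.146.192.0/21
Host bits = 11
Set all host bits to 1:
Broadcast: 51.146.199.255


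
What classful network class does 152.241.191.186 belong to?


First octet: 152
Binary: 10011000
10xxxxxx -> Class B (128-191)
Class B, default mask 255.255.0.0 (/16)


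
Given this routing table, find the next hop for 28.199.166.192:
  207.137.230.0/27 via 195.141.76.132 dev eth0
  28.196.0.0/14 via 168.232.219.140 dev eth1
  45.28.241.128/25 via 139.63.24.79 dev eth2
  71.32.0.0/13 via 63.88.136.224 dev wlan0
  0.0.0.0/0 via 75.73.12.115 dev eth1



Longest prefix match for 28.199.166.192:
  /27 207.137.230.0: no
  /14 28.196.0.0: MATCH
  /25 45.28.241.128: no
  /13 71.32.0.0: no
  /0 0.0.0.0: MATCH
Selected: next-hop 168.232.219.140 via eth1 (matched /14)


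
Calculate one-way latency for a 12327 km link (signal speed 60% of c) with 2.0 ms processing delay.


Speed = 0.6 * 3e5 km/s = 180000 km/s
Propagation delay = 12327 / 180000 = 0.0685 s = 68.4833 ms
Processing delay = 2.0 ms
Total one-way latency = 70.4833 ms


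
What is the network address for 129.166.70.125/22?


IP:   10000001.10100110.01000110.01111101
Mask: 11111111.11111111.11111100.00000000
AND operation:
Net:  10000001.10100110.01000100.00000000
Network: 129.166.68.0/22


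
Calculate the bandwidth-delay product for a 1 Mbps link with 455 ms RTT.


BDP = bandwidth * RTT
= 1 Mbps * 455 ms
= 1 * 1e6 * 455 / 1000 bits
= 455000 bits
= 56875 bytes
= 55.542 KB
BDP = 455000 bits (56875 bytes)


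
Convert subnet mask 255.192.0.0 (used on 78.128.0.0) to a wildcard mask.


Subnet mask: 255.192.0.0
Wildcard = 255.255.255.255 - subnet mask
255 - 255 = 0
255 - 192 = 63
255 - 0 = 255
255 - 0 = 255
Wildcard: 0.63.255.255


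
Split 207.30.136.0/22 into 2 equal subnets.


New prefix = 22 + 1 = 23
Each subnet has 512 addresses
  207.30.136.0/23
  207.30.138.0/23
Subnets: 207.30.136.0/23, 207.30.138.0/23


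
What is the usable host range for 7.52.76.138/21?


Network: 7.52.72.0
Broadcast: 7.52.79.255
First usable = network + 1
Last usable = broadcast - 1
Range: 7.52.72.1 to 7.52.79.254


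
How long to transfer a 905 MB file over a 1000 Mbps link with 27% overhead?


Effective throughput = 1000 * (1 - 27/100) = 730 Mbps
File size in Mb = 905 * 8 = 7240 Mb
Time = 7240 / 730
Time = 9.9178 seconds


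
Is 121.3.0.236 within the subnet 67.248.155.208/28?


Subnet network: 67.248.155.208
Test IP AND mask: 121.3.0.224
No, 121.3.0.236 is not in 67.248.155.208/28


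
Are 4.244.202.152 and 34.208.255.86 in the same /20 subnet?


Mask: 255.255.240.0
4.244.202.152 AND mask = 4.244.192.0
34.208.255.86 AND mask = 34.208.240.0
No, different subnets (4.244.192.0 vs 34.208.240.0)


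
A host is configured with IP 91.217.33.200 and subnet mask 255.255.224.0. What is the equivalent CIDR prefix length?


Binary: 11111111.11111111.11100000.00000000
Count leading 1s
Prefix: /19


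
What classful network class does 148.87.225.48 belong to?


First octet: 148
Binary: 10010100
10xxxxxx -> Class B (128-191)
Class B, default mask 255.255.0.0 (/16)


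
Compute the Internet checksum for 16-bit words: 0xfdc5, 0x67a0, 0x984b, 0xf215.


Sum all words (with carry folding):
+ 0xfdc5 = 0xfdc5
+ 0x67a0 = 0x6566
+ 0x984b = 0xfdb1
+ 0xf215 = 0xefc7
One's complement: ~0xefc7
Checksum = 0x1038


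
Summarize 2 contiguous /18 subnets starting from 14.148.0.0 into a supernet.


Original prefix: /18
Number of subnets: 2 = 2^1
New prefix = 18 - 1 = 17
Supernet: 14.148.0.0/17


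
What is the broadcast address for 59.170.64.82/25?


Network: 59.170.64.0/25
Host bits = 7
Set all host bits to 1:
Broadcast: 59.170.64.127


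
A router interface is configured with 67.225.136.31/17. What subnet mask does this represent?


/17 means 17 network bits, 15 host bits
Binary: 11111111111111111000000000000000
Mask: 255.255.128.0


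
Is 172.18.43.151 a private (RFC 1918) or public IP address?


RFC 1918 private ranges:
  10.0.0.0/8 (10.0.0.0 - 10.255.255.255)
  172.16.0.0/12 (172.16.0.0 - 172.31.255.255)
  192.168.0.0/16 (192.168.0.0 - 192.168.255.255)
Private (in 172.16.0.0/12)


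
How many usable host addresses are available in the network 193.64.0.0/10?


Host bits = 32 - 10 = 22
Total addresses = 2^22 = 4194304
Usable = total - 2 (network and broadcast)
Usable hosts: 4194302


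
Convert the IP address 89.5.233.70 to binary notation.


89 = 01011001
5 = 00000101
233 = 11101001
70 = 01000110
Binary: 01011001.00000101.11101001.01000110


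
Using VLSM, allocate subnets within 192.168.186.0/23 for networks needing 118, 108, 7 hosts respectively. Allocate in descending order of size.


118 hosts -> /25 (126 usable): 192.168.186.0/25
108 hosts -> /25 (126 usable): 192.168.186.128/25
7 hosts -> /28 (14 usable): 192.168.187.0/28
Allocation: 192.168.186.0/25 (118 hosts, 126 usable); 192.168.186.128/25 (108 hosts, 126 usable); 192.168.187.0/28 (7 hosts, 14 usable)


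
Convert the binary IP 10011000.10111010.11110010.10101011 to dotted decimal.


10011000 = 152
10111010 = 186
11110010 = 242
10101011 = 171
IP: 152.186.242.171


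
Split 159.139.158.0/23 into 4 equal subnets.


New prefix = 23 + 2 = 25
Each subnet has 128 addresses
  159.139.158.0/25
  159.139.158.128/25
  159.139.159.0/25
  159.139.159.128/25
Subnets: 159.139.158.0/25, 159.139.158.128/25, 159.139.159.0/25, 159.139.159.128/25


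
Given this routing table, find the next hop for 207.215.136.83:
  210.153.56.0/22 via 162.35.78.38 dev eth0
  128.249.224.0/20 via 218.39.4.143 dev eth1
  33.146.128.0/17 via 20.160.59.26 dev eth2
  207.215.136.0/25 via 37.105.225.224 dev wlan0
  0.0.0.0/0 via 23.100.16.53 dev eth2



Longest prefix match for 207.215.136.83:
  /22 210.153.56.0: no
  /20 128.249.224.0: no
  /17 33.146.128.0: no
  /25 207.215.136.0: MATCH
  /0 0.0.0.0: MATCH
Selected: next-hop 37.105.225.224 via wlan0 (matched /25)


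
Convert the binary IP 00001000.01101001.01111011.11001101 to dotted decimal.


00001000 = 8
01101001 = 105
01111011 = 123
11001101 = 205
IP: 8.105.123.205


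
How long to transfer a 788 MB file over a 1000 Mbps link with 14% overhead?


Effective throughput = 1000 * (1 - 14/100) = 860 Mbps
File size in Mb = 788 * 8 = 6304 Mb
Time = 6304 / 860
Time = 7.3302 seconds


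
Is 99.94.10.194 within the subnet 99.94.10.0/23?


Subnet network: 99.94.10.0
Test IP AND mask: 99.94.10.0
Yes, 99.94.10.194 is in 99.94.10.0/23


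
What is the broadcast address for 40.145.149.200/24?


Network: 40.145.149.0/24
Host bits = 8
Set all host bits to 1:
Broadcast: 40.145.149.255


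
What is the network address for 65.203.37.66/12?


IP:   01000001.11001011.00100101.01000010
Mask: 11111111.11110000.00000000.00000000
AND operation:
Net:  01000001.11000000.00000000.00000000
Network: 65.192.0.0/12


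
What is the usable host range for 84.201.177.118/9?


Network: 84.128.0.0
Broadcast: 84.255.255.255
First usable = network + 1
Last usable = broadcast - 1
Range: 84.128.0.1 to 84.255.255.254


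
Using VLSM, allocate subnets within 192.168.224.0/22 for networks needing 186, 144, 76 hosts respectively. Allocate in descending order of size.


186 hosts -> /24 (254 usable): 192.168.224.0/24
144 hosts -> /24 (254 usable): 192.168.225.0/24
76 hosts -> /25 (126 usable): 192.168.226.0/25
Allocation: 192.168.224.0/24 (186 hosts, 254 usable); 192.168.225.0/24 (144 hosts, 254 usable); 192.168.226.0/25 (76 hosts, 126 usable)


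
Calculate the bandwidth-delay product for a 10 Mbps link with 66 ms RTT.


BDP = bandwidth * RTT
= 10 Mbps * 66 ms
= 10 * 1e6 * 66 / 1000 bits
= 660000 bits
= 82500 bytes
= 80.5664 KB
BDP = 660000 bits (82500 bytes)


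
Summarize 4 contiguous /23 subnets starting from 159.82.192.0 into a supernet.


Original prefix: /23
Number of subnets: 4 = 2^2
New prefix = 23 - 2 = 21
Supernet: 159.82.192.0/21


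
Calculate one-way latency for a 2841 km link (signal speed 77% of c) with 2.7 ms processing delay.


Speed = 0.77 * 3e5 km/s = 231000 km/s
Propagation delay = 2841 / 231000 = 0.0123 s = 12.2987 ms
Processing delay = 2.7 ms
Total one-way latency = 14.9987 ms


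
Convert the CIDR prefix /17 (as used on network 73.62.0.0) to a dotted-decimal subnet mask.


/17 means 17 network bits, 15 host bits
Binary: 11111111111111111000000000000000
Mask: 255.255.128.0


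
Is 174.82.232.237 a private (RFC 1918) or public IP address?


RFC 1918 private ranges:
  10.0.0.0/8 (10.0.0.0 - 10.255.255.255)
  172.16.0.0/12 (172.16.0.0 - 172.31.255.255)
  192.168.0.0/16 (192.168.0.0 - 192.168.255.255)
Public (not in any RFC 1918 range)


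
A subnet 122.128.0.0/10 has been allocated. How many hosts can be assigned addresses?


Host bits = 32 - 10 = 22
Total addresses = 2^22 = 4194304
Usable = total - 2 (network and broadcast)
Usable hosts: 4194302


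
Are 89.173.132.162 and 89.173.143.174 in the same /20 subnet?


Mask: 255.255.240.0
89.173.132.162 AND mask = 89.173.128.0
89.173.143.174 AND mask = 89.173.128.0
Yes, same subnet (89.173.128.0)


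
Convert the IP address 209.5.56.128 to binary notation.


209 = 11010001
5 = 00000101
56 = 00111000
128 = 10000000
Binary: 11010001.00000101.00111000.10000000


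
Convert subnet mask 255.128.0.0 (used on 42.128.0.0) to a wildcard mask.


Subnet mask: 255.128.0.0
Wildcard = 255.255.255.255 - subnet mask
255 - 255 = 0
255 - 128 = 127
255 - 0 = 255
255 - 0 = 255
Wildcard: 0.127.255.255


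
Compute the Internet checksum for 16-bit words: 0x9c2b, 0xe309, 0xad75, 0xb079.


Sum all words (with carry folding):
+ 0x9c2b = 0x9c2b
+ 0xe309 = 0x7f35
+ 0xad75 = 0x2cab
+ 0xb079 = 0xdd24
One's complement: ~0xdd24
Checksum = 0x22db


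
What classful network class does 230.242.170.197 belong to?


First octet: 230
Binary: 11100110
1110xxxx -> Class D (224-239)
Class D (multicast), default mask N/A


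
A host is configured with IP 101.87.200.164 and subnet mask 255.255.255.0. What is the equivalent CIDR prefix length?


Binary: 11111111.11111111.11111111.00000000
Count leading 1s
Prefix: /24


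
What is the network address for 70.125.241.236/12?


IP:   01000110.01111101.11110001.11101100
Mask: 11111111.11110000.00000000.00000000
AND operation:
Net:  01000110.01110000.00000000.00000000
Network: 70.112.0.0/12


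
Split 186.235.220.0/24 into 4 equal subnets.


New prefix = 24 + 2 = 26
Each subnet has 64 addresses
  186.235.220.0/26
  186.235.220.64/26
  186.235.220.128/26
  186.235.220.192/26
Subnets: 186.235.220.0/26, 186.235.220.64/26, 186.235.220.128/26, 186.235.220.192/26


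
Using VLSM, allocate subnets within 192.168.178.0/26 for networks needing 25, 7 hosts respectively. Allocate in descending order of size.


25 hosts -> /27 (30 usable): 192.168.178.0/27
7 hosts -> /28 (14 usable): 192.168.178.32/28
Allocation: 192.168.178.0/27 (25 hosts, 30 usable); 192.168.178.32/28 (7 hosts, 14 usable)


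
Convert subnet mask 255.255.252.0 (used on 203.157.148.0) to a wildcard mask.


Subnet mask: 255.255.252.0
Wildcard = 255.255.255.255 - subnet mask
255 - 255 = 0
255 - 255 = 0
255 - 252 = 3
255 - 0 = 255
Wildcard: 0.0.3.255


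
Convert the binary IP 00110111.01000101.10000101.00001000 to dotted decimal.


00110111 = 55
01000101 = 69
10000101 = 133
00001000 = 8
IP: 55.69.133.8


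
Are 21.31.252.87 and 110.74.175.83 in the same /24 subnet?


Mask: 255.255.255.0
21.31.252.87 AND mask = 21.31.252.0
110.74.175.83 AND mask = 110.74.175.0
No, different subnets (21.31.252.0 vs 110.74.175.0)


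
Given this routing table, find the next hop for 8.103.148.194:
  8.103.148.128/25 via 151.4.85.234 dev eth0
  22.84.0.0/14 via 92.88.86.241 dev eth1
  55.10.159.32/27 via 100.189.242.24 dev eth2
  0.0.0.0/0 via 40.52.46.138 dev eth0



Longest prefix match for 8.103.148.194:
  /25 8.103.148.128: MATCH
  /14 22.84.0.0: no
  /27 55.10.159.32: no
  /0 0.0.0.0: MATCH
Selected: next-hop 151.4.85.234 via eth0 (matched /25)


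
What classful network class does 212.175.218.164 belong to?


First octet: 212
Binary: 11010100
110xxxxx -> Class C (192-223)
Class C, default mask 255.255.255.0 (/24)


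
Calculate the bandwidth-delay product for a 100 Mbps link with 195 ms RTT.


BDP = bandwidth * RTT
= 100 Mbps * 195 ms
= 100 * 1e6 * 195 / 1000 bits
= 19500000 bits
= 2437500 bytes
= 2380.3711 KB
BDP = 19500000 bits (2437500 bytes)


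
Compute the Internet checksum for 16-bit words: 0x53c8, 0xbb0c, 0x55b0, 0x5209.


Sum all words (with carry folding):
+ 0x53c8 = 0x53c8
+ 0xbb0c = 0x0ed5
+ 0x55b0 = 0x6485
+ 0x5209 = 0xb68e
One's complement: ~0xb68e
Checksum = 0x4971


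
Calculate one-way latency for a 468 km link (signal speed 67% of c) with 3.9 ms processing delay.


Speed = 0.67 * 3e5 km/s = 201000 km/s
Propagation delay = 468 / 201000 = 0.0023 s = 2.3284 ms
Processing delay = 3.9 ms
Total one-way latency = 6.2284 ms


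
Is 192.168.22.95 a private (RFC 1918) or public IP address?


RFC 1918 private ranges:
  10.0.0.0/8 (10.0.0.0 - 10.255.255.255)
  172.16.0.0/12 (172.16.0.0 - 172.31.255.255)
  192.168.0.0/16 (192.168.0.0 - 192.168.255.255)
Private (in 192.168.0.0/16)


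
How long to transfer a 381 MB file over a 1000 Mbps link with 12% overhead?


Effective throughput = 1000 * (1 - 12/100) = 880 Mbps
File size in Mb = 381 * 8 = 3048 Mb
Time = 3048 / 880
Time = 3.4636 seconds


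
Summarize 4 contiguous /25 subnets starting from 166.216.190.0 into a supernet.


Original prefix: /25
Number of subnets: 4 = 2^2
New prefix = 25 - 2 = 23
Supernet: 166.216.190.0/23


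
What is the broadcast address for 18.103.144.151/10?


Network: 18.64.0.0/10
Host bits = 22
Set all host bits to 1:
Broadcast: 18.127.255.255


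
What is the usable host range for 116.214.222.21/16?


Network: 116.214.0.0
Broadcast: 116.214.255.255
First usable = network + 1
Last usable = broadcast - 1
Range: 116.214.0.1 to 116.214.255.254


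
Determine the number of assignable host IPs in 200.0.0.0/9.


Host bits = 32 - 9 = 23
Total addresses = 2^23 = 8388608
Usable = total - 2 (network and broadcast)
Usable hosts: 8388606


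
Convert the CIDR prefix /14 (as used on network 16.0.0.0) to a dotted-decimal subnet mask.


/14 means 14 network bits, 18 host bits
Binary: 11111111111111000000000000000000
Mask: 255.252.0.0


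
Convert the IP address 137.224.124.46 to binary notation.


137 = 10001001
224 = 11100000
124 = 01111100
46 = 00101110
Binary: 10001001.11100000.01111100.00101110


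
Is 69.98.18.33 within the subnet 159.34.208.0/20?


Subnet network: 159.34.208.0
Test IP AND mask: 69.98.16.0
No, 69.98.18.33 is not in 159.34.208.0/20


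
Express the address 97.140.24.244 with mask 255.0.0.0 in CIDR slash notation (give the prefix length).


Binary: 11111111.00000000.00000000.00000000
Count leading 1s
Prefix: /8


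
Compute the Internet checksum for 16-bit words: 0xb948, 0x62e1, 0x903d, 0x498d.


Sum all words (with carry folding):
+ 0xb948 = 0xb948
+ 0x62e1 = 0x1c2a
+ 0x903d = 0xac67
+ 0x498d = 0xf5f4
One's complement: ~0xf5f4
Checksum = 0x0a0b


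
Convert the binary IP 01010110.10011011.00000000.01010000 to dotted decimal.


01010110 = 86
10011011 = 155
00000000 = 0
01010000 = 80
IP: 86.155.0.80


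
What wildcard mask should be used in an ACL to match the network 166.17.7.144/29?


Subnet mask: 255.255.255.248
Wildcard = 255.255.255.255 - subnet mask
255 - 255 = 0
255 - 255 = 0
255 - 255 = 0
255 - 248 = 7
Wildcard: 0.0.0.7


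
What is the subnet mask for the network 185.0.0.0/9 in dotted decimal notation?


/9 means 9 network bits, 23 host bits
Binary: 11111111100000000000000000000000
Mask: 255.128.0.0


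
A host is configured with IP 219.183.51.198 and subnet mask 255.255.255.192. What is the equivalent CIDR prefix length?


Binary: 11111111.11111111.11111111.11000000
Count leading 1s
Prefix: /26


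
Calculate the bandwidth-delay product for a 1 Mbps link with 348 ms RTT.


BDP = bandwidth * RTT
= 1 Mbps * 348 ms
= 1 * 1e6 * 348 / 1000 bits
= 348000 bits
= 43500 bytes
= 42.4805 KB
BDP = 348000 bits (43500 bytes)


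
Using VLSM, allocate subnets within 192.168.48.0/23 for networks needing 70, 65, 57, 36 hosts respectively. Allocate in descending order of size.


70 hosts -> /25 (126 usable): 192.168.48.0/25
65 hosts -> /25 (126 usable): 192.168.48.128/25
57 hosts -> /26 (62 usable): 192.168.49.0/26
36 hosts -> /26 (62 usable): 192.168.49.64/26
Allocation: 192.168.48.0/25 (70 hosts, 126 usable); 192.168.48.128/25 (65 hosts, 126 usable); 192.168.49.0/26 (57 hosts, 62 usable); 192.168.49.64/26 (36 hosts, 62 usable)


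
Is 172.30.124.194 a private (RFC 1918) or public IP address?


RFC 1918 private ranges:
  10.0.0.0/8 (10.0.0.0 - 10.255.255.255)
  172.16.0.0/12 (172.16.0.0 - 172.31.255.255)
  192.168.0.0/16 (192.168.0.0 - 192.168.255.255)
Private (in 172.16.0.0/12)


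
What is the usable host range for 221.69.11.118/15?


Network: 221.68.0.0
Broadcast: 221.69.255.255
First usable = network + 1
Last usable = broadcast - 1
Range: 221.68.0.1 to 221.69.255.254


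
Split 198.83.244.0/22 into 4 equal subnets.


New prefix = 22 + 2 = 24
Each subnet has 256 addresses
  198.83.244.0/24
  198.83.245.0/24
  198.83.246.0/24
  198.83.247.0/24
Subnets: 198.83.244.0/24, 198.83.245.0/24, 198.83.246.0/24, 198.83.247.0/24


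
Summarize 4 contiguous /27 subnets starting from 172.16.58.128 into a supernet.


Original prefix: /27
Number of subnets: 4 = 2^2
New prefix = 27 - 2 = 25
Supernet: 172.16.58.128/25


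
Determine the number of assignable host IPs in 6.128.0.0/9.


Host bits = 32 - 9 = 23
Total addresses = 2^23 = 8388608
Usable = total - 2 (network and broadcast)
Usable hosts: 8388606


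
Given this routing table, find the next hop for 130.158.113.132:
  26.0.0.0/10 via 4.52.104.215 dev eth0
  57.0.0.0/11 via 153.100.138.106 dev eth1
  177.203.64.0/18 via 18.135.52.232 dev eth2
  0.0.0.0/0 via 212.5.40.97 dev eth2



Longest prefix match for 130.158.113.132:
  /10 26.0.0.0: no
  /11 57.0.0.0: no
  /18 177.203.64.0: no
  /0 0.0.0.0: MATCH
Selected: next-hop 212.5.40.97 via eth2 (matched /0)


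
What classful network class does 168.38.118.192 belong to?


First octet: 168
Binary: 10101000
10xxxxxx -> Class B (128-191)
Class B, default mask 255.255.0.0 (/16)


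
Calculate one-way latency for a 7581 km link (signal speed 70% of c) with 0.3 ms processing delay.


Speed = 0.7 * 3e5 km/s = 210000 km/s
Propagation delay = 7581 / 210000 = 0.0361 s = 36.1 ms
Processing delay = 0.3 ms
Total one-way latency = 36.4 ms


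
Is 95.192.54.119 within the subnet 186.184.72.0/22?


Subnet network: 186.184.72.0
Test IP AND mask: 95.192.52.0
No, 95.192.54.119 is not in 186.184.72.0/22


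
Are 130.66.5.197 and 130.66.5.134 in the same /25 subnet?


Mask: 255.255.255.128
130.66.5.197 AND mask = 130.66.5.128
130.66.5.134 AND mask = 130.66.5.128
Yes, same subnet (130.66.5.128)


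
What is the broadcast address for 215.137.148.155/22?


Network: 215.137.148.0/22
Host bits = 10
Set all host bits to 1:
Broadcast: 215.137.151.255


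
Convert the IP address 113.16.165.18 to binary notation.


113 = 01110001
16 = 00010000
165 = 10100101
18 = 00010010
Binary: 01110001.00010000.10100101.00010010


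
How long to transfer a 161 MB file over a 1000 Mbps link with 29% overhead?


Effective throughput = 1000 * (1 - 29/100) = 710 Mbps
File size in Mb = 161 * 8 = 1288 Mb
Time = 1288 / 710
Time = 1.8141 seconds


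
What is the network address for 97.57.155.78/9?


IP:   01100001.00111001.10011011.01001110
Mask: 11111111.10000000.00000000.00000000
AND operation:
Net:  01100001.00000000.00000000.00000000
Network: 97.0.0.0/9


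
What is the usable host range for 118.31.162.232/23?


Network: 118.31.162.0
Broadcast: 118.31.163.255
First usable = network + 1
Last usable = broadcast - 1
Range: 118.31.162.1 to 118.31.163.254


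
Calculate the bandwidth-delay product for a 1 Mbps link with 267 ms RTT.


BDP = bandwidth * RTT
= 1 Mbps * 267 ms
= 1 * 1e6 * 267 / 1000 bits
= 267000 bits
= 33375 bytes
= 32.5928 KB
BDP = 267000 bits (33375 bytes)


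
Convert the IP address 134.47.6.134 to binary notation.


134 = 10000110
47 = 00101111
6 = 00000110
134 = 10000110
Binary: 10000110.00101111.00000110.10000110


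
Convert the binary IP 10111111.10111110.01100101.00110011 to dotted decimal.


10111111 = 191
10111110 = 190
01100101 = 101
00110011 = 51
IP: 191.190.101.51


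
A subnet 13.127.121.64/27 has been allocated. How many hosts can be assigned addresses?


Host bits = 32 - 27 = 5
Total addresses = 2^5 = 32
Usable = total - 2 (network and broadcast)
Usable hosts: 30


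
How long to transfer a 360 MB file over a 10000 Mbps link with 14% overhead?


Effective throughput = 10000 * (1 - 14/100) = 8600 Mbps
File size in Mb = 360 * 8 = 2880 Mb
Time = 2880 / 8600
Time = 0.3349 seconds


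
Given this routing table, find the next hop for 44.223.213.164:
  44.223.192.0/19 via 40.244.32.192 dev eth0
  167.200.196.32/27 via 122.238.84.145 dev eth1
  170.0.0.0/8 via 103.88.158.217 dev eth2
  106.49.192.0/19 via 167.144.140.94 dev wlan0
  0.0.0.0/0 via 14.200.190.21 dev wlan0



Longest prefix match for 44.223.213.164:
  /19 44.223.192.0: MATCH
  /27 167.200.196.32: no
  /8 170.0.0.0: no
  /19 106.49.192.0: no
  /0 0.0.0.0: MATCH
Selected: next-hop 40.244.32.192 via eth0 (matched /19)


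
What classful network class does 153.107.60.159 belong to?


First octet: 153
Binary: 10011001
10xxxxxx -> Class B (128-191)
Class B, default mask 255.255.0.0 (/16)


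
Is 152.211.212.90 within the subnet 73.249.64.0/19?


Subnet network: 73.249.64.0
Test IP AND mask: 152.211.192.0
No, 152.211.212.90 is not in 73.249.64.0/19


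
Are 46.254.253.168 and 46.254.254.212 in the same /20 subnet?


Mask: 255.255.240.0
46.254.253.168 AND mask = 46.254.240.0
46.254.254.212 AND mask = 46.254.240.0
Yes, same subnet (46.254.240.0)


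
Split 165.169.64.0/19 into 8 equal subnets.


New prefix = 19 + 3 = 22
Each subnet has 1024 addresses
  165.169.64.0/22
  165.169.68.0/22
  165.169.72.0/22
  165.169.76.0/22
  165.169.80.0/22
  165.169.84.0/22
  165.169.88.0/22
  165.169.92.0/22
Subnets: 165.169.64.0/22, 165.169.68.0/22, 165.169.72.0/22, 165.169.76.0/22, 165.169.80.0/22, 165.169.84.0/22, 165.169.88.0/22, 165.169.92.0/22


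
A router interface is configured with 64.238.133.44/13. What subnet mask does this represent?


/13 means 13 network bits, 19 host bits
Binary: 11111111111110000000000000000000
Mask: 255.248.0.0


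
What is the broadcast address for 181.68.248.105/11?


Network: 181.64.0.0/11
Host bits = 21
Set all host bits to 1:
Broadcast: 181.95.255.255


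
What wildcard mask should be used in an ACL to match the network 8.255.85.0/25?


Subnet mask: 255.255.255.128
Wildcard = 255.255.255.255 - subnet mask
255 - 255 = 0
255 - 255 = 0
255 - 255 = 0
255 - 128 = 127
Wildcard: 0.0.0.127


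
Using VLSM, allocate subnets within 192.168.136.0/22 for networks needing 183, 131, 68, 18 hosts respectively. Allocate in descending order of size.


183 hosts -> /24 (254 usable): 192.168.136.0/24
131 hosts -> /24 (254 usable): 192.168.137.0/24
68 hosts -> /25 (126 usable): 192.168.138.0/25
18 hosts -> /27 (30 usable): 192.168.138.128/27
Allocation: 192.168.136.0/24 (183 hosts, 254 usable); 192.168.137.0/24 (131 hosts, 254 usable); 192.168.138.0/25 (68 hosts, 126 usable); 192.168.138.128/27 (18 hosts, 30 usable)


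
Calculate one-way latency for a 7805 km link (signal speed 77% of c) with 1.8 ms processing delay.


Speed = 0.77 * 3e5 km/s = 231000 km/s
Propagation delay = 7805 / 231000 = 0.0338 s = 33.7879 ms
Processing delay = 1.8 ms
Total one-way latency = 35.5879 ms


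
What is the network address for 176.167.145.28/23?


IP:   10110000.10100111.10010001.00011100
Mask: 11111111.11111111.11111110.00000000
AND operation:
Net:  10110000.10100111.10010000.00000000
Network: 176.167.144.0/23


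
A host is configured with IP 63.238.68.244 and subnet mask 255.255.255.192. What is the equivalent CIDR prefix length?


Binary: 11111111.11111111.11111111.11000000
Count leading 1s
Prefix: /26


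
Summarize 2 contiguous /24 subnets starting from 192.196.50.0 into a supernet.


Original prefix: /24
Number of subnets: 2 = 2^1
New prefix = 24 - 1 = 23
Supernet: 192.196.50.0/23


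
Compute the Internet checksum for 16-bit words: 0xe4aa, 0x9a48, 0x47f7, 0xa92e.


Sum all words (with carry folding):
+ 0xe4aa = 0xe4aa
+ 0x9a48 = 0x7ef3
+ 0x47f7 = 0xc6ea
+ 0xa92e = 0x7019
One's complement: ~0x7019
Checksum = 0x8fe6


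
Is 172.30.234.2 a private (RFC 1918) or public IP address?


RFC 1918 private ranges:
  10.0.0.0/8 (10.0.0.0 - 10.255.255.255)
  172.16.0.0/12 (172.16.0.0 - 172.31.255.255)
  192.168.0.0/16 (192.168.0.0 - 192.168.255.255)
Private (in 172.16.0.0/12)


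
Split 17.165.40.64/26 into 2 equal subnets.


New prefix = 26 + 1 = 27
Each subnet has 32 addresses
  17.165.40.64/27
  17.165.40.96/27
Subnets: 17.165.40.64/27, 17.165.40.96/27


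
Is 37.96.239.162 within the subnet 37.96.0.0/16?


Subnet network: 37.96.0.0
Test IP AND mask: 37.96.0.0
Yes, 37.96.239.162 is in 37.96.0.0/16


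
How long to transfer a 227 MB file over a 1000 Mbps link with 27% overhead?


Effective throughput = 1000 * (1 - 27/100) = 730 Mbps
File size in Mb = 227 * 8 = 1816 Mb
Time = 1816 / 730
Time = 2.4877 seconds


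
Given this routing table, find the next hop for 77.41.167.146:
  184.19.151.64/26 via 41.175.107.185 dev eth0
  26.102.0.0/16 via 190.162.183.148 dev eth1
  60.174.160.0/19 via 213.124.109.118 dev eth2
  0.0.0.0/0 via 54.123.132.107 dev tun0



Longest prefix match for 77.41.167.146:
  /26 184.19.151.64: no
  /16 26.102.0.0: no
  /19 60.174.160.0: no
  /0 0.0.0.0: MATCH
Selected: next-hop 54.123.132.107 via tun0 (matched /0)


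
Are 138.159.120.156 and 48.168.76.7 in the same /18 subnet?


Mask: 255.255.192.0
138.159.120.156 AND mask = 138.159.64.0
48.168.76.7 AND mask = 48.168.64.0
No, different subnets (138.159.64.0 vs 48.168.64.0)


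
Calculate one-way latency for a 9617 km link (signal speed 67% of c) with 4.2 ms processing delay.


Speed = 0.67 * 3e5 km/s = 201000 km/s
Propagation delay = 9617 / 201000 = 0.0478 s = 47.8458 ms
Processing delay = 4.2 ms
Total one-way latency = 52.0458 ms


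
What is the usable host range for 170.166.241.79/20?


Network: 170.166.240.0
Broadcast: 170.166.255.255
First usable = network + 1
Last usable = broadcast - 1
Range: 170.166.240.1 to 170.166.255.254


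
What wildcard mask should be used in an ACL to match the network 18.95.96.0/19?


Subnet mask: 255.255.224.0
Wildcard = 255.255.255.255 - subnet mask
255 - 255 = 0
255 - 255 = 0
255 - 224 = 31
255 - 0 = 255
Wildcard: 0.0.31.255


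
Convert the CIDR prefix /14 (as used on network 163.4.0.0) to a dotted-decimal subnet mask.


/14 means 14 network bits, 18 host bits
Binary: 11111111111111000000000000000000
Mask: 255.252.0.0


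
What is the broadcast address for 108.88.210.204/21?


Network: 108.88.208.0/21
Host bits = 11
Set all host bits to 1:
Broadcast: 108.88.215.255


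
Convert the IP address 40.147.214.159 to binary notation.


40 = 00101000
147 = 10010011
214 = 11010110
159 = 10011111
Binary: 00101000.10010011.11010110.10011111


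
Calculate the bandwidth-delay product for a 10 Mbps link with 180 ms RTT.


BDP = bandwidth * RTT
= 10 Mbps * 180 ms
= 10 * 1e6 * 180 / 1000 bits
= 1800000 bits
= 225000 bytes
= 219.7266 KB
BDP = 1800000 bits (225000 bytes)
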